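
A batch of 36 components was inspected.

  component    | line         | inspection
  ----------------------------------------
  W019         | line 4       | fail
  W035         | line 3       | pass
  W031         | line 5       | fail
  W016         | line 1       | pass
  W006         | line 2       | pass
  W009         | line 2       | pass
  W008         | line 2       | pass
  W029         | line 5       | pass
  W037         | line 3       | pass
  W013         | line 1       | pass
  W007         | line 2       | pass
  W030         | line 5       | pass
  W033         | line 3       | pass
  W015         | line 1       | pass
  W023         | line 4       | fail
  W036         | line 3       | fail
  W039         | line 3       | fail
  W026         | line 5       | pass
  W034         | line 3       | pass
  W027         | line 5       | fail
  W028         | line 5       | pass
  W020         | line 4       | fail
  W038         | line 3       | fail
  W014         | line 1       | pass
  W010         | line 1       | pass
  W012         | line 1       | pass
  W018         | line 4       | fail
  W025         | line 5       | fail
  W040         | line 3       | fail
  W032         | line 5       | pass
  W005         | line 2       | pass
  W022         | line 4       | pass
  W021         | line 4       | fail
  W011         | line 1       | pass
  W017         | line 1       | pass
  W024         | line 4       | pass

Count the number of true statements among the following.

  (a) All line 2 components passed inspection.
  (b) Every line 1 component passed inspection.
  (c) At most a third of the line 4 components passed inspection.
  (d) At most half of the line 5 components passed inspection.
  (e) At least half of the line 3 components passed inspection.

4

(a) line 2: |A| = 5, |A ∩ B| = 5; needs A ⊆ B, i.e. every element of A is in B (|A ∖ B| = 0) — true.
(b) line 1: |A| = 8, |A ∩ B| = 8; needs A ⊆ B, i.e. every element of A is in B (|A ∖ B| = 0) — true.
(c) line 4: |A| = 7, |A ∩ B| = 2; needs |A ∩ B| / |A| ≤ 1/3 — true.
(d) line 5: |A| = 8, |A ∩ B| = 5; needs |A ∩ B| ≤ |A ∖ B| — false.
(e) line 3: |A| = 8, |A ∩ B| = 4; needs |A ∩ B| ≥ |A ∖ B| — true.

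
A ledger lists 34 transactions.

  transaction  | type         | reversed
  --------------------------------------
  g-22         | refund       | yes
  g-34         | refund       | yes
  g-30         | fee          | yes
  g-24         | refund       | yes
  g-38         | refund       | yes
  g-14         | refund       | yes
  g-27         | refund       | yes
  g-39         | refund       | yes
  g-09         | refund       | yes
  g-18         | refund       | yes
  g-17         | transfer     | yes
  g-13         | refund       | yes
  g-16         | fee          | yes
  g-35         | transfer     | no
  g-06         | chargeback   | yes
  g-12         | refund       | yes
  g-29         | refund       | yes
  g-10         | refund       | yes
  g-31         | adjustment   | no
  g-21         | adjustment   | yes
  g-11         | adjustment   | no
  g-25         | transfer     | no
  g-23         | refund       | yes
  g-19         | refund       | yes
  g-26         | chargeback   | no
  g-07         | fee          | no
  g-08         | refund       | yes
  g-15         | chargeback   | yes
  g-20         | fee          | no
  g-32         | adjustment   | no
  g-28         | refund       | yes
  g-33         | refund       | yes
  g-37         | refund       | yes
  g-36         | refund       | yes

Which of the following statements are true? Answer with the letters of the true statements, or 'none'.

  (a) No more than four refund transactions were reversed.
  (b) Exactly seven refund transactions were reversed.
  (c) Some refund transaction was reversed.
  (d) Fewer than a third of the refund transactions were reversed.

(c)

|A| = 20, |A ∩ B| = 20, |A ∖ B| = 0.
(a) |A ∩ B| ≤ 4: fails.
(b) |A ∩ B| = 7: fails.
(c) A ∩ B ≠ ∅ (|A ∩ B| ≥ 1): holds.
(d) |A ∩ B| / |A| < 1/3: fails.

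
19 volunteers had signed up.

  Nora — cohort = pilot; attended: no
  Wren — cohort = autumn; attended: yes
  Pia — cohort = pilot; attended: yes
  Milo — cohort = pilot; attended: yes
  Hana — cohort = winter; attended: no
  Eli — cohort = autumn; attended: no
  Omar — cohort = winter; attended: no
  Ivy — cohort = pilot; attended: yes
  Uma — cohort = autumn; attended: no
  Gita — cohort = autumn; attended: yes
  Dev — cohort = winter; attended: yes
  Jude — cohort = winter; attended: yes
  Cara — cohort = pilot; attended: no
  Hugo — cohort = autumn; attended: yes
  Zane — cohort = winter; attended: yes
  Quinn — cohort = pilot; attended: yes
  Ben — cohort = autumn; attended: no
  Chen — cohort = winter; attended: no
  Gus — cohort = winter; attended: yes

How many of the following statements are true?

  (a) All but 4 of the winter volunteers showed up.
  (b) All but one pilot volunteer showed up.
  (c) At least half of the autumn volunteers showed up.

(a) winter: |A| = 7, |A ∩ B| = 4; needs |A ∖ B| = 4 — false.
(b) pilot: |A| = 6, |A ∩ B| = 4; needs |A ∖ B| = 1 — false.
(c) autumn: |A| = 6, |A ∩ B| = 3; needs |A ∩ B| ≥ |A ∖ B| — true.

1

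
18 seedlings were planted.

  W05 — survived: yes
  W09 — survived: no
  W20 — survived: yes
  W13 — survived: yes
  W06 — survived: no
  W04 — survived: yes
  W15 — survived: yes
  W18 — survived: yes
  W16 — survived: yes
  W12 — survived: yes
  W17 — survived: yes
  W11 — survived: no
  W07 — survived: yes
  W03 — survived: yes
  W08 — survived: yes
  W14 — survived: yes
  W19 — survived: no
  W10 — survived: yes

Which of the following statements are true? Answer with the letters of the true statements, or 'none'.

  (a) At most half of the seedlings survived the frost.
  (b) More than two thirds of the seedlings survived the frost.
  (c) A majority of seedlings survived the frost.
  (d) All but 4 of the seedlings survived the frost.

|A| = 18, |A ∩ B| = 14, |A ∖ B| = 4.
(a) |A ∩ B| ≤ |A ∖ B|: fails.
(b) |A ∩ B| / |A| > 2/3: holds.
(c) |A ∩ B| > |A ∖ B|: holds.
(d) |A ∖ B| = 4: holds.

(b), (c), (d)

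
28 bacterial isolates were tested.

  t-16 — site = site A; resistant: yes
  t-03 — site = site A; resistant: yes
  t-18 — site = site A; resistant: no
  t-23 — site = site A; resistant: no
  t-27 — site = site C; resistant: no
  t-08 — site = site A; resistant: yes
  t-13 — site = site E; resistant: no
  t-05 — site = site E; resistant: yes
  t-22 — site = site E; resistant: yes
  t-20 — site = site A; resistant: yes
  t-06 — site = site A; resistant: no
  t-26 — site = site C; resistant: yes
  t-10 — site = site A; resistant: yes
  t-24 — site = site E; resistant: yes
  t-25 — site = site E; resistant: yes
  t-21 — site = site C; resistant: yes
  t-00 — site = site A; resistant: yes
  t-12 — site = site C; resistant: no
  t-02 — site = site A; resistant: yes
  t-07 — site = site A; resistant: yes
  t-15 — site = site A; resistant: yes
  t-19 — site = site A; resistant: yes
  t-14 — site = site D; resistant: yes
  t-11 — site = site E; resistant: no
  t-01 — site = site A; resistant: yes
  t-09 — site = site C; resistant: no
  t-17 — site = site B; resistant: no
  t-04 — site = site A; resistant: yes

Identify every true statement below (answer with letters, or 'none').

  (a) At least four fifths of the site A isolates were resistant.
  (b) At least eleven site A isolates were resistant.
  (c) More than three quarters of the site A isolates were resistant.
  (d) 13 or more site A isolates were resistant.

(a), (b), (c)

|A| = 15, |A ∩ B| = 12, |A ∖ B| = 3.
(a) |A ∩ B| / |A| ≥ 4/5: holds.
(b) |A ∩ B| ≥ 11: holds.
(c) |A ∩ B| / |A| > 3/4: holds.
(d) |A ∩ B| ≥ 13: fails.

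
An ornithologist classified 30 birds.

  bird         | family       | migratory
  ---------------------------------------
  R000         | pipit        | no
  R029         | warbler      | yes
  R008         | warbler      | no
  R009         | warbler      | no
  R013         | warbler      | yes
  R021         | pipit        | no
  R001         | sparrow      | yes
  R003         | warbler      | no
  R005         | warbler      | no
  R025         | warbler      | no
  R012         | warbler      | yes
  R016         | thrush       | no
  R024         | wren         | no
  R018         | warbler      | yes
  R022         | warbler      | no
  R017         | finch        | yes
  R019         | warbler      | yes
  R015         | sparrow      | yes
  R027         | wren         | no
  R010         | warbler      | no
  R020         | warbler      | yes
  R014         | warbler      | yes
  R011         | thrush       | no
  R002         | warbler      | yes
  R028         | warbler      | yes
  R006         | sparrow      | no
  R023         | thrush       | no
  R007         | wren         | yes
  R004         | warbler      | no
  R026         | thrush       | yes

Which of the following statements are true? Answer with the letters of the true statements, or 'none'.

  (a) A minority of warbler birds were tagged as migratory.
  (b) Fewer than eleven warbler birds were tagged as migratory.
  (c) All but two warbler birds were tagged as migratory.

|A| = 17, |A ∩ B| = 9, |A ∖ B| = 8.
(a) |A ∩ B| < |A ∖ B|: fails.
(b) |A ∩ B| < 11: holds.
(c) |A ∖ B| = 2: fails.

(b)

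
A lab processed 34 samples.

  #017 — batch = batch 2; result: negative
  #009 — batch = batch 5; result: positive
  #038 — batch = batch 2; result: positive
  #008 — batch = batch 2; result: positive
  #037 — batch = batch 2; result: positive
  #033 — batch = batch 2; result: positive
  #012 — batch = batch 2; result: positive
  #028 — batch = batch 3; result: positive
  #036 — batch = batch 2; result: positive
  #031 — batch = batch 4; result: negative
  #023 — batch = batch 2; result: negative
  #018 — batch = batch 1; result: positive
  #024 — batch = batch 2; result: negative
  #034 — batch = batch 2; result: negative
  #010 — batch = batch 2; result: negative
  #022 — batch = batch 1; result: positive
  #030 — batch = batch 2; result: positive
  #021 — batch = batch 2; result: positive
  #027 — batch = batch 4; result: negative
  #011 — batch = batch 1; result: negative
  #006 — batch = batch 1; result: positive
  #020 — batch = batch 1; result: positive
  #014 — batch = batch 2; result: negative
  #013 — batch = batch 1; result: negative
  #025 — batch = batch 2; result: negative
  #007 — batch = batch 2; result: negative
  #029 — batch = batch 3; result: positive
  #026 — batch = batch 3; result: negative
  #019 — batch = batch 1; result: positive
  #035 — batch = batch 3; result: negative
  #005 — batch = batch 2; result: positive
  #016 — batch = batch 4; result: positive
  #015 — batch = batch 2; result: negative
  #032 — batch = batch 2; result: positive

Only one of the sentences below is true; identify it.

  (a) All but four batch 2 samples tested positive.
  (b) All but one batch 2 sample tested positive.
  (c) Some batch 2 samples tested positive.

(c)

|A| = 19, |A ∩ B| = 10, |A ∖ B| = 9.
(a) requires |A ∖ B| = 4: false.
(b) requires |A ∖ B| = 1: false.
(c) requires A ∩ B ≠ ∅ (|A ∩ B| ≥ 1): true.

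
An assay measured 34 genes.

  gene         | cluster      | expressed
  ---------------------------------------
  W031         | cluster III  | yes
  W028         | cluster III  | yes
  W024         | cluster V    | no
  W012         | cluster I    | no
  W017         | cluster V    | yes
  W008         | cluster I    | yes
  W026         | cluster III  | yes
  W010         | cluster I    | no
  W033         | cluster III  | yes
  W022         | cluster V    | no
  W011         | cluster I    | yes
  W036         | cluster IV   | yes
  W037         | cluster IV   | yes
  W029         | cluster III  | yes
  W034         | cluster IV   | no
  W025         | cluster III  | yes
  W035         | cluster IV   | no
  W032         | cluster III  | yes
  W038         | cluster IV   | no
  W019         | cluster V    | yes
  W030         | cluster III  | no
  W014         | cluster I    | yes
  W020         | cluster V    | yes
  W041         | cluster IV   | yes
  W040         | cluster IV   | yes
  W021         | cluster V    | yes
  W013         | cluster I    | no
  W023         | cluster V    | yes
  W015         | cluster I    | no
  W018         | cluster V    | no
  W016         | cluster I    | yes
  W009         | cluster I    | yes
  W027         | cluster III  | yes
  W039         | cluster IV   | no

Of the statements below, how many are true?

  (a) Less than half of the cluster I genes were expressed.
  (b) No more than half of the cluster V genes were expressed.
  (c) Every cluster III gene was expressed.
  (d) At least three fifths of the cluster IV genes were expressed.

0

(a) cluster I: |A| = 9, |A ∩ B| = 5; needs |A ∩ B| < |A ∖ B| — false.
(b) cluster V: |A| = 8, |A ∩ B| = 5; needs |A ∩ B| ≤ |A ∖ B| — false.
(c) cluster III: |A| = 9, |A ∩ B| = 8; needs A ⊆ B, i.e. every element of A is in B (|A ∖ B| = 0) — false.
(d) cluster IV: |A| = 8, |A ∩ B| = 4; needs |A ∩ B| / |A| ≥ 3/5 — false.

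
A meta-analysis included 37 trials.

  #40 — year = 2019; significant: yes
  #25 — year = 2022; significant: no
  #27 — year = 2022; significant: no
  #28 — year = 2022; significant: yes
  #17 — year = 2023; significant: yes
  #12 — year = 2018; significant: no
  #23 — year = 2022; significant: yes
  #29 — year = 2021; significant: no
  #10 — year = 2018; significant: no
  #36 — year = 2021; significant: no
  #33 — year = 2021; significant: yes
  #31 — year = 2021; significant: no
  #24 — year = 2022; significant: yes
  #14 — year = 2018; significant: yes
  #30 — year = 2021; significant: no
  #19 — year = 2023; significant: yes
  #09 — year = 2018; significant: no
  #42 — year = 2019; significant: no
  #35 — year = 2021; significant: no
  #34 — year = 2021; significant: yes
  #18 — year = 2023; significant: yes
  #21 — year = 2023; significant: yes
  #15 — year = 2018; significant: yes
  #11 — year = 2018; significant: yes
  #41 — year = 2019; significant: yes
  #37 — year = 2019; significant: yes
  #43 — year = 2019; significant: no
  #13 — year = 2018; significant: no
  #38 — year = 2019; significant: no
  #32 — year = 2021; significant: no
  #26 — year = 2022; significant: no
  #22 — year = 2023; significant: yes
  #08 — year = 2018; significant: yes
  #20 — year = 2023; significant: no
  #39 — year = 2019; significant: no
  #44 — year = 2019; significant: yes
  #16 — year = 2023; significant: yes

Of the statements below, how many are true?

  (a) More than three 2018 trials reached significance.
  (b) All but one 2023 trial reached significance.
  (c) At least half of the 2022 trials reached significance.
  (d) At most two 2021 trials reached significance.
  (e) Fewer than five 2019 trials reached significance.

5

(a) 2018: |A| = 8, |A ∩ B| = 4; needs |A ∩ B| > 3 — true.
(b) 2023: |A| = 7, |A ∩ B| = 6; needs |A ∖ B| = 1 — true.
(c) 2022: |A| = 6, |A ∩ B| = 3; needs |A ∩ B| ≥ |A ∖ B| — true.
(d) 2021: |A| = 8, |A ∩ B| = 2; needs |A ∩ B| ≤ 2 — true.
(e) 2019: |A| = 8, |A ∩ B| = 4; needs |A ∩ B| < 5 — true.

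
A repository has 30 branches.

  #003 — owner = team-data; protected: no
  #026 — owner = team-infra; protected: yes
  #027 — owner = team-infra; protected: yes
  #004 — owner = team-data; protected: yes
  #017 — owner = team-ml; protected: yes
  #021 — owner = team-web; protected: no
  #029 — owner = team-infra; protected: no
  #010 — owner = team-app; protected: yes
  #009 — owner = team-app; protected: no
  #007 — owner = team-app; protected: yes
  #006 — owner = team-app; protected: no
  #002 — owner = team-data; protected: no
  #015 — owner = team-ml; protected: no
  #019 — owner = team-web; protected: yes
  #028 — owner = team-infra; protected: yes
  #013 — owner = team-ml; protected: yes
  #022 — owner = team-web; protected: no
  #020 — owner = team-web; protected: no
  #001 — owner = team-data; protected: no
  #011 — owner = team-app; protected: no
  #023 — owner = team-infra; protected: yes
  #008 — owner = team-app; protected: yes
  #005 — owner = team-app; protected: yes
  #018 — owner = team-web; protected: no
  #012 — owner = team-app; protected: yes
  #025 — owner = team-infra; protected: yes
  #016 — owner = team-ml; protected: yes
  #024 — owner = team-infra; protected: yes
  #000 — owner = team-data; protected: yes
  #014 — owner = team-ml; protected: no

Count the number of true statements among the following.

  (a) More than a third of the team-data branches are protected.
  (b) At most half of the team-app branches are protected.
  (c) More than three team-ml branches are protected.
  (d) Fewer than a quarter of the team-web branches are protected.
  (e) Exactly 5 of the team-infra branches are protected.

2

(a) team-data: |A| = 5, |A ∩ B| = 2; needs |A ∩ B| / |A| > 1/3 — true.
(b) team-app: |A| = 8, |A ∩ B| = 5; needs |A ∩ B| ≤ |A ∖ B| — false.
(c) team-ml: |A| = 5, |A ∩ B| = 3; needs |A ∩ B| > 3 — false.
(d) team-web: |A| = 5, |A ∩ B| = 1; needs |A ∩ B| / |A| < 1/4 — true.
(e) team-infra: |A| = 7, |A ∩ B| = 6; needs |A ∩ B| = 5 — false.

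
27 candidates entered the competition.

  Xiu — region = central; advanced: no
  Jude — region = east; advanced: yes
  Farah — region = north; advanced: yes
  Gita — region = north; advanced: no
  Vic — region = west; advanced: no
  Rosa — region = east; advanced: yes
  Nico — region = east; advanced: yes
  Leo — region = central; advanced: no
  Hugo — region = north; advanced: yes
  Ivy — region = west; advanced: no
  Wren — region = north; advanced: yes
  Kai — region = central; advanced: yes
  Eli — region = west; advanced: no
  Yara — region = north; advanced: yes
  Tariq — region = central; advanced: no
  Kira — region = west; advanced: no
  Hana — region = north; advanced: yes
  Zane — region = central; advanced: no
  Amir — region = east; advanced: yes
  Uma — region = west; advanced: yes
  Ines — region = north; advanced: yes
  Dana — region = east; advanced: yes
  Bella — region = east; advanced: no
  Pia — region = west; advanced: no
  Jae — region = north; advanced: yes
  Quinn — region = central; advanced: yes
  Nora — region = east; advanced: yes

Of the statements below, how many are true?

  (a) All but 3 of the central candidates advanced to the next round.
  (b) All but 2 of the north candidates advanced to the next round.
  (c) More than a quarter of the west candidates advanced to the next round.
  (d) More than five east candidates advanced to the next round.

1

(a) central: |A| = 6, |A ∩ B| = 2; needs |A ∖ B| = 3 — false.
(b) north: |A| = 8, |A ∩ B| = 7; needs |A ∖ B| = 2 — false.
(c) west: |A| = 6, |A ∩ B| = 1; needs |A ∩ B| / |A| > 1/4 — false.
(d) east: |A| = 7, |A ∩ B| = 6; needs |A ∩ B| > 5 — true.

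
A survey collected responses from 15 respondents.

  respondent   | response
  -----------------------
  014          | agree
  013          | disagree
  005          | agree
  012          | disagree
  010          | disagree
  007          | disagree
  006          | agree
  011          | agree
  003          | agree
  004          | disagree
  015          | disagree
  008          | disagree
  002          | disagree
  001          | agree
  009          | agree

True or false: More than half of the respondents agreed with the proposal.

False

Truth condition: |A ∩ B| > |A ∖ B|.
|A| = 15, |A ∩ B| = 7, |A ∖ B| = 8.
7 < 8, so the statement is false.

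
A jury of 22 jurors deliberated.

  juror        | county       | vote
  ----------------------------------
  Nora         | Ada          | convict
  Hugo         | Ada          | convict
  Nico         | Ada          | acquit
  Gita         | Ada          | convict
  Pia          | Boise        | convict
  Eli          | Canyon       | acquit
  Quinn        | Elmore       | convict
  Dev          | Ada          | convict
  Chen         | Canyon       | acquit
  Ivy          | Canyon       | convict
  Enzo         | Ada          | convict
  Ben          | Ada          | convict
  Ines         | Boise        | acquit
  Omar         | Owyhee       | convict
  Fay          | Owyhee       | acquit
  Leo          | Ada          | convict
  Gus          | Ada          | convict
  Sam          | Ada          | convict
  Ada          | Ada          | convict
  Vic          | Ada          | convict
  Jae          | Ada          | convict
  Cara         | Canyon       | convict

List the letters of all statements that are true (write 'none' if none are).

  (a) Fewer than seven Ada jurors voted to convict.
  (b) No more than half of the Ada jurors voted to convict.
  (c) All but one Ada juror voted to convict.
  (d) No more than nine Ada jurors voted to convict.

(c)

|A| = 13, |A ∩ B| = 12, |A ∖ B| = 1.
(a) |A ∩ B| < 7: fails.
(b) |A ∩ B| ≤ |A ∖ B|: fails.
(c) |A ∖ B| = 1: holds.
(d) |A ∩ B| ≤ 9: fails.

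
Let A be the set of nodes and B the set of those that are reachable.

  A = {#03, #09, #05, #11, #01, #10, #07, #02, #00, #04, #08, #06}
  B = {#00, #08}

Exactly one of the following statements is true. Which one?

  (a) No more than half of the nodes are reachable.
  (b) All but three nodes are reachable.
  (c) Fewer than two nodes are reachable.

(a)

|A| = 12, |A ∩ B| = 2, |A ∖ B| = 10.
(a) requires |A ∩ B| ≤ |A ∖ B|: true.
(b) requires |A ∖ B| = 3: false.
(c) requires |A ∩ B| < 2: false.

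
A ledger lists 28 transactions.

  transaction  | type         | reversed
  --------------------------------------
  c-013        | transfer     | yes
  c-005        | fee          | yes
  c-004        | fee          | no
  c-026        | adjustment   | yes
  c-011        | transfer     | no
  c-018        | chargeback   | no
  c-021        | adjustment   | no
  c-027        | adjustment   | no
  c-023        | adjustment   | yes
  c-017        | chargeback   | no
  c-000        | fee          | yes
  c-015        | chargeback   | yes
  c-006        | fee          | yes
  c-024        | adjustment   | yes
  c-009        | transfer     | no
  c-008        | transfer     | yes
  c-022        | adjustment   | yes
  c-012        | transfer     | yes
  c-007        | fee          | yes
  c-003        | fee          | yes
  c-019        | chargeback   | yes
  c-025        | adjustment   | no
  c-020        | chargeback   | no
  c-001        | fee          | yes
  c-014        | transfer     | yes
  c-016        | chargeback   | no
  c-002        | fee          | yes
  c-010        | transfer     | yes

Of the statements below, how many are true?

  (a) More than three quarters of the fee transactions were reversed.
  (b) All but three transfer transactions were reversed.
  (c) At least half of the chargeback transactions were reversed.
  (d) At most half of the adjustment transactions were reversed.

(a) fee: |A| = 8, |A ∩ B| = 7; needs |A ∩ B| / |A| > 3/4 — true.
(b) transfer: |A| = 7, |A ∩ B| = 5; needs |A ∖ B| = 3 — false.
(c) chargeback: |A| = 6, |A ∩ B| = 2; needs |A ∩ B| ≥ |A ∖ B| — false.
(d) adjustment: |A| = 7, |A ∩ B| = 4; needs |A ∩ B| ≤ |A ∖ B| — false.

1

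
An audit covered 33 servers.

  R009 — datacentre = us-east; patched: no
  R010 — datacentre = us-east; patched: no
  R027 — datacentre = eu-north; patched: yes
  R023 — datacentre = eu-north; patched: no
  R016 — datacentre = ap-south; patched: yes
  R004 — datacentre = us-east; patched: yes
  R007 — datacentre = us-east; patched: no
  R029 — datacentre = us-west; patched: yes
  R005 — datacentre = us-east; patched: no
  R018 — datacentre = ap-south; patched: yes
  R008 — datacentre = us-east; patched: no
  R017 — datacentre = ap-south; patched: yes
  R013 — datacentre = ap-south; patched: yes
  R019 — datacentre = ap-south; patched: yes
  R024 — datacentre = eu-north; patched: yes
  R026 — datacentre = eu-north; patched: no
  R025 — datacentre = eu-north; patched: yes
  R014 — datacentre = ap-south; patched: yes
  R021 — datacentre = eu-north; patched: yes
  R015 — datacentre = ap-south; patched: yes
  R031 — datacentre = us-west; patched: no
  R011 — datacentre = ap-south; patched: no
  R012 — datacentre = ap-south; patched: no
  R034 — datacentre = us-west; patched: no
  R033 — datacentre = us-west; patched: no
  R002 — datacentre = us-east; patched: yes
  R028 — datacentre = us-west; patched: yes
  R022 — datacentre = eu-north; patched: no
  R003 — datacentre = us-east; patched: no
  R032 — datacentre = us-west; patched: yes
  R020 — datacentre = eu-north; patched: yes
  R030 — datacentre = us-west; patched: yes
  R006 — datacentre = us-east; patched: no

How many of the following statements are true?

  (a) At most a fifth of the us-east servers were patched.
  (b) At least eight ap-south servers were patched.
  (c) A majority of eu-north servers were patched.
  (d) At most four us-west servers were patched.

(a) us-east: |A| = 9, |A ∩ B| = 2; needs |A ∩ B| / |A| ≤ 1/5 — false.
(b) ap-south: |A| = 9, |A ∩ B| = 7; needs |A ∩ B| ≥ 8 — false.
(c) eu-north: |A| = 8, |A ∩ B| = 5; needs |A ∩ B| > |A ∖ B| — true.
(d) us-west: |A| = 7, |A ∩ B| = 4; needs |A ∩ B| ≤ 4 — true.

2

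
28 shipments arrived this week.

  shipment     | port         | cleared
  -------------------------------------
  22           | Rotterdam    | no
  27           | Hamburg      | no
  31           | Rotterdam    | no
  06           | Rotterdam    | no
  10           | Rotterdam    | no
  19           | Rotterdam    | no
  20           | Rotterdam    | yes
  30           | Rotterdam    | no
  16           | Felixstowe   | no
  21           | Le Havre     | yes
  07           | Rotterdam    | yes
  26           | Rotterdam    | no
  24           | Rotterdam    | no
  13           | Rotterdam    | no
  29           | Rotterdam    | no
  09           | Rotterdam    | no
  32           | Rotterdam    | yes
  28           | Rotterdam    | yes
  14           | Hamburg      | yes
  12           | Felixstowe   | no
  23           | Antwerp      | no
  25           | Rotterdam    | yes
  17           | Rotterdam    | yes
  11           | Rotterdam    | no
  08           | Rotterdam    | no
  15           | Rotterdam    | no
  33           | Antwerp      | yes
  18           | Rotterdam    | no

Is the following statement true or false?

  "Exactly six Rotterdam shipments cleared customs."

'Exactly six Rotterdam shipments cleared customs' holds iff |A ∩ B| = 6.
|A| = 21, |A ∩ B| = 6, |A ∖ B| = 15.
|A ∩ B| = 6, so the statement is true.

True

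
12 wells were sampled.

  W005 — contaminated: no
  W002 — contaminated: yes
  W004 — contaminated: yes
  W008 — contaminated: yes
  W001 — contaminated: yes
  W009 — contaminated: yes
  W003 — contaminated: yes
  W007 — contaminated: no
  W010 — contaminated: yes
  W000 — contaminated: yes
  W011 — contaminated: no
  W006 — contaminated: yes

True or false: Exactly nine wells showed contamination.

True

Truth condition: |A ∩ B| = 9.
A (the restrictor) = {W005, W002, W004, W008, W001, W009, W003, W007, W010, W000, W011, W006}, |A| = 12.
A ∩ B = {W002, W004, W008, W001, W009, W003, W010, W000, W006}, so |A ∩ B| = 9.
|A ∩ B| = 9, so the statement is true.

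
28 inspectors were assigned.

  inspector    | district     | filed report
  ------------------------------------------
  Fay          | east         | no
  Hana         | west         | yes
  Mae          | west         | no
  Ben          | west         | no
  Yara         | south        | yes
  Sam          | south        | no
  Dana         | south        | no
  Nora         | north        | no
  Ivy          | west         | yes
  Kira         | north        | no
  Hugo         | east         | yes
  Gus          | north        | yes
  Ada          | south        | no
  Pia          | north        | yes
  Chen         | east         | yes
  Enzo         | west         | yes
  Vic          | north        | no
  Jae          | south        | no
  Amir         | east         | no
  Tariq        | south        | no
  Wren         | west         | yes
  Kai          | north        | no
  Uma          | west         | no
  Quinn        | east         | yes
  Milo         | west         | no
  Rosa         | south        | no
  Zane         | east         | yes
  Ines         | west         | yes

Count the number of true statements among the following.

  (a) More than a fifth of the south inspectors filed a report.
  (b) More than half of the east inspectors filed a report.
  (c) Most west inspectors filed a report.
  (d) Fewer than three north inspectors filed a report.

(a) south: |A| = 7, |A ∩ B| = 1; needs |A ∩ B| / |A| > 1/5 — false.
(b) east: |A| = 6, |A ∩ B| = 4; needs |A ∩ B| > |A ∖ B| — true.
(c) west: |A| = 9, |A ∩ B| = 5; needs |A ∩ B| > |A ∖ B| — true.
(d) north: |A| = 6, |A ∩ B| = 2; needs |A ∩ B| < 3 — true.

3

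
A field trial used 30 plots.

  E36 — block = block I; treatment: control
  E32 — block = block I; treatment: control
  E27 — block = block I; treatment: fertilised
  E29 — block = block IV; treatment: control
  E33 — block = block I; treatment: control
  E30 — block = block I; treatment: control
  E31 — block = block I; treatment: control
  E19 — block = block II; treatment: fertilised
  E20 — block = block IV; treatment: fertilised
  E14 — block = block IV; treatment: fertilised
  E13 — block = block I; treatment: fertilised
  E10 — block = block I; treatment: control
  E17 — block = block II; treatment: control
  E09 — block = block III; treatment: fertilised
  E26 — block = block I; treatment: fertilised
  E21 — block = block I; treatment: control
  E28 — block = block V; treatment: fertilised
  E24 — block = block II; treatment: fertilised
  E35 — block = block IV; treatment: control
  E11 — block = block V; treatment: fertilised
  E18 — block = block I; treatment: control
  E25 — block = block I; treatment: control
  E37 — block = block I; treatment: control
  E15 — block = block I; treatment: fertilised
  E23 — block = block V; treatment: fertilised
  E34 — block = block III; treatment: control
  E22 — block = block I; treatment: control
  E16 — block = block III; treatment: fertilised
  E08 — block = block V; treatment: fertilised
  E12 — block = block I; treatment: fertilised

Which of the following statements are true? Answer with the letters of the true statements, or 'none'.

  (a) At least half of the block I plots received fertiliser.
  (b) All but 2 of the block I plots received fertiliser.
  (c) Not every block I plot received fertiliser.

(c)

|A| = 16, |A ∩ B| = 5, |A ∖ B| = 11.
(a) |A ∩ B| ≥ |A ∖ B|: fails.
(b) |A ∖ B| = 2: fails.
(c) A ⊄ B (|A ∖ B| ≥ 1): holds.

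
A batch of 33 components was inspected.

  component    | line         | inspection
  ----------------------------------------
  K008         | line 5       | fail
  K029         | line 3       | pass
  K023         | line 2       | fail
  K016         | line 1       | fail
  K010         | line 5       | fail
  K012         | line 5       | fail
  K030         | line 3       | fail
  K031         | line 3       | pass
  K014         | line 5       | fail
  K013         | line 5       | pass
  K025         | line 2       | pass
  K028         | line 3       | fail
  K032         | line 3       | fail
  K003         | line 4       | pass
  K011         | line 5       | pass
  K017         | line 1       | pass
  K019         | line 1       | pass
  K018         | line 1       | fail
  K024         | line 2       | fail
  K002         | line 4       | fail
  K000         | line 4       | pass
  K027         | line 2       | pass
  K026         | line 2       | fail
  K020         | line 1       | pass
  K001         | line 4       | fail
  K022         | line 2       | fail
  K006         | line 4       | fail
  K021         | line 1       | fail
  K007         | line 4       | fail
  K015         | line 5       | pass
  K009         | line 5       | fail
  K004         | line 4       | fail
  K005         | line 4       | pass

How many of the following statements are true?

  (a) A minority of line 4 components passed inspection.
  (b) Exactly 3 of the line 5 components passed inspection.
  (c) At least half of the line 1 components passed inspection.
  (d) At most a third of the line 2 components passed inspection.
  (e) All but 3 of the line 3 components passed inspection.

5

(a) line 4: |A| = 8, |A ∩ B| = 3; needs |A ∩ B| < |A ∖ B| — true.
(b) line 5: |A| = 8, |A ∩ B| = 3; needs |A ∩ B| = 3 — true.
(c) line 1: |A| = 6, |A ∩ B| = 3; needs |A ∩ B| ≥ |A ∖ B| — true.
(d) line 2: |A| = 6, |A ∩ B| = 2; needs |A ∩ B| / |A| ≤ 1/3 — true.
(e) line 3: |A| = 5, |A ∩ B| = 2; needs |A ∖ B| = 3 — true.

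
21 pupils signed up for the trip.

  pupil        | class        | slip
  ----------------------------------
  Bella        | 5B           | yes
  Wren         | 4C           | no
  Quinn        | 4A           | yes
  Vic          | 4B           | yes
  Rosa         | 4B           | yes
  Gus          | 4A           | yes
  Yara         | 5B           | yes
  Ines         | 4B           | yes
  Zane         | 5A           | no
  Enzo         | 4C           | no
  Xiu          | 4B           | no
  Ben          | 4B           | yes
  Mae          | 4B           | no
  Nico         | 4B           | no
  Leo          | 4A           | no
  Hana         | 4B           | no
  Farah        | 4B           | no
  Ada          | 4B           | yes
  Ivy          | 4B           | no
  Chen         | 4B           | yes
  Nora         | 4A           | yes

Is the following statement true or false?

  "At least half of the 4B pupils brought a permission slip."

True

'At least half of the 4B pupils brought a permission slip' holds iff |A ∩ B| ≥ |A ∖ B|.
A (the restrictor) = {Vic, Rosa, Ines, Xiu, Ben, Mae, Nico, Hana, Farah, Ada, Ivy, Chen}, |A| = 12.
A ∩ B = {Vic, Rosa, Ines, Ben, Ada, Chen}, so |A ∩ B| = 6.
A ∖ B = {Xiu, Mae, Nico, Hana, Farah, Ivy}, so |A ∖ B| = 6.
6 = 6, so the statement is true.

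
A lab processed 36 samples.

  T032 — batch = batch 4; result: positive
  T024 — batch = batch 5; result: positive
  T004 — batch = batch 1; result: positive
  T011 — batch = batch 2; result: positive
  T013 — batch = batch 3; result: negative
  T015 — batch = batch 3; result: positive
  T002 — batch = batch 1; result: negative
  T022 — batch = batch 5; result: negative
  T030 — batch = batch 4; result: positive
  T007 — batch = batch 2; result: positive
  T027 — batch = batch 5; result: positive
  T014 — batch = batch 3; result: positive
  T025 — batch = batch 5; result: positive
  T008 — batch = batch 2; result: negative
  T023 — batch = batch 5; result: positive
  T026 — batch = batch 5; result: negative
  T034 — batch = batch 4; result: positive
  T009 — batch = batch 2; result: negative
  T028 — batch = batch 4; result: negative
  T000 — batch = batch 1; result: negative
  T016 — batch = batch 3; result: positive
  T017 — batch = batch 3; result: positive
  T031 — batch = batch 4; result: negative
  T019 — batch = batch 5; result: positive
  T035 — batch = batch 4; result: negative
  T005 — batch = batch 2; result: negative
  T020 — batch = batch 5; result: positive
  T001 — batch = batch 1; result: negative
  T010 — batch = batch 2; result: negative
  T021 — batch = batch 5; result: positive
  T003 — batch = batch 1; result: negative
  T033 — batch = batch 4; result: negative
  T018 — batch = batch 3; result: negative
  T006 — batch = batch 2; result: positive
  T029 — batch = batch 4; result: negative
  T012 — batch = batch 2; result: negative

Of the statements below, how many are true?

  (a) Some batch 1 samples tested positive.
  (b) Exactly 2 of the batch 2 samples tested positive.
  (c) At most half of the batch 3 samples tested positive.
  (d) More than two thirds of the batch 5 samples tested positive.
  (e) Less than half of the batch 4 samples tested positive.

(a) batch 1: |A| = 5, |A ∩ B| = 1; needs A ∩ B ≠ ∅ (|A ∩ B| ≥ 1) — true.
(b) batch 2: |A| = 8, |A ∩ B| = 3; needs |A ∩ B| = 2 — false.
(c) batch 3: |A| = 6, |A ∩ B| = 4; needs |A ∩ B| ≤ |A ∖ B| — false.
(d) batch 5: |A| = 9, |A ∩ B| = 7; needs |A ∩ B| / |A| > 2/3 — true.
(e) batch 4: |A| = 8, |A ∩ B| = 3; needs |A ∩ B| < |A ∖ B| — true.

3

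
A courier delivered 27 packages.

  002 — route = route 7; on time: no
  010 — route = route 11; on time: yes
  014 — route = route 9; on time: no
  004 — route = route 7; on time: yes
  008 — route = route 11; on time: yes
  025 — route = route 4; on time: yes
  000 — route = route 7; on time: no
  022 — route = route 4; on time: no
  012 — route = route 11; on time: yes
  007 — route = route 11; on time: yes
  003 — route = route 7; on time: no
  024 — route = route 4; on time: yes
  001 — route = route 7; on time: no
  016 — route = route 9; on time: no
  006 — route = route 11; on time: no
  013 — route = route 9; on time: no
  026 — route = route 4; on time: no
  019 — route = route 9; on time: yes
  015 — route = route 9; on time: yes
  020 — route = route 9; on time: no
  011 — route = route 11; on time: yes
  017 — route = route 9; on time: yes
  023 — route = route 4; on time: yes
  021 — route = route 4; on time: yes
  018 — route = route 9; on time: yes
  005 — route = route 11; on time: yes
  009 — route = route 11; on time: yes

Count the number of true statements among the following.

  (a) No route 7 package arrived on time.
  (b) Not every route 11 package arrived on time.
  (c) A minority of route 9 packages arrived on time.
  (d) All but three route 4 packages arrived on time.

(a) route 7: |A| = 5, |A ∩ B| = 1; needs A ∩ B = ∅ (|A ∩ B| = 0) — false.
(b) route 11: |A| = 8, |A ∩ B| = 7; needs A ⊄ B (|A ∖ B| ≥ 1) — true.
(c) route 9: |A| = 8, |A ∩ B| = 4; needs |A ∩ B| < |A ∖ B| — false.
(d) route 4: |A| = 6, |A ∩ B| = 4; needs |A ∖ B| = 3 — false.

1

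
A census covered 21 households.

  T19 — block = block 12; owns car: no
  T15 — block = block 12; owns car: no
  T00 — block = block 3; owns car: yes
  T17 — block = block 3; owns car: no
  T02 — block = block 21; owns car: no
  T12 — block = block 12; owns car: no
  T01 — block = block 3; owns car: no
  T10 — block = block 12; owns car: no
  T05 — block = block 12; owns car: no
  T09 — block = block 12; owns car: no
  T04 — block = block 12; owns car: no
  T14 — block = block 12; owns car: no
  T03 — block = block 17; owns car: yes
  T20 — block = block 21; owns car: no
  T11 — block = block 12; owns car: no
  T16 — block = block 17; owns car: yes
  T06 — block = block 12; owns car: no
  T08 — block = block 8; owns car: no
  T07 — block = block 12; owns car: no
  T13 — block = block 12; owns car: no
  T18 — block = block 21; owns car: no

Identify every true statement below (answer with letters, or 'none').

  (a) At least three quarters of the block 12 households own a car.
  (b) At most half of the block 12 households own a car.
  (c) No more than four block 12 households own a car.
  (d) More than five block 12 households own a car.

(b), (c)

|A| = 12, |A ∩ B| = 0, |A ∖ B| = 12.
(a) |A ∩ B| / |A| ≥ 3/4: fails.
(b) |A ∩ B| ≤ |A ∖ B|: holds.
(c) |A ∩ B| ≤ 4: holds.
(d) |A ∩ B| > 5: fails.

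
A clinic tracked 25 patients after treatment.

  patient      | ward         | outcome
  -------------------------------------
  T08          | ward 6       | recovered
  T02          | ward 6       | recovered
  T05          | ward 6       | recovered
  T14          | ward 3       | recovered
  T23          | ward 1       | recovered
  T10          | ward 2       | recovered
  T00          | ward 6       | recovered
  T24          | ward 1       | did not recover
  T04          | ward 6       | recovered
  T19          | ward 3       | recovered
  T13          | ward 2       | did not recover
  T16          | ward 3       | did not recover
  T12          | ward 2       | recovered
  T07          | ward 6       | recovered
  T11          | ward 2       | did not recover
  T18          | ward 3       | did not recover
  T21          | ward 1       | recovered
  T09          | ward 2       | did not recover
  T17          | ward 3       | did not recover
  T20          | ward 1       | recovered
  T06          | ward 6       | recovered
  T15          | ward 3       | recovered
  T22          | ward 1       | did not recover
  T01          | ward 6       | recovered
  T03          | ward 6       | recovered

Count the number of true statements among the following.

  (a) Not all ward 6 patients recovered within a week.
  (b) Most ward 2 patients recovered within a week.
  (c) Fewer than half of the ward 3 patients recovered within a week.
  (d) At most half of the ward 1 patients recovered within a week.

(a) ward 6: |A| = 9, |A ∩ B| = 9; needs A ⊄ B (|A ∖ B| ≥ 1) — false.
(b) ward 2: |A| = 5, |A ∩ B| = 2; needs |A ∩ B| > |A ∖ B| — false.
(c) ward 3: |A| = 6, |A ∩ B| = 3; needs |A ∩ B| < |A ∖ B| — false.
(d) ward 1: |A| = 5, |A ∩ B| = 3; needs |A ∩ B| ≤ |A ∖ B| — false.

0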